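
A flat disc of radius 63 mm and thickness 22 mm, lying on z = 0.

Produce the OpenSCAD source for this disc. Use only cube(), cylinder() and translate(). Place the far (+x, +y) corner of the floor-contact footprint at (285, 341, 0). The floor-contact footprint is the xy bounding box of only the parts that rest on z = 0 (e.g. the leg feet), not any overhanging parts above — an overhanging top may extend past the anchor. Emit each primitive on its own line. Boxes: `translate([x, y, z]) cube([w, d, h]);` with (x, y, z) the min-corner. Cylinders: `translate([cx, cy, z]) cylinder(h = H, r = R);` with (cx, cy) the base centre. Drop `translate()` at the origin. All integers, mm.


translate([222, 278, 0]) cylinder(h = 22, r = 63);


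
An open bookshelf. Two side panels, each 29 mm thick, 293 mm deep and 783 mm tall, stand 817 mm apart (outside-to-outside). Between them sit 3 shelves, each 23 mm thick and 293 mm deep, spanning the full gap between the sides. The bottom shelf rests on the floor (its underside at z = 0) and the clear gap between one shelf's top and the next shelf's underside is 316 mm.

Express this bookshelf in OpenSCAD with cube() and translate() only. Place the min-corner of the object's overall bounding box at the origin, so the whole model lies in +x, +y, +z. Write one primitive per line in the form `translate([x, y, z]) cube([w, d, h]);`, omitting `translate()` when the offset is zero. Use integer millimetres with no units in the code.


cube([29, 293, 783]);
translate([788, 0, 0]) cube([29, 293, 783]);
translate([29, 0, 0]) cube([759, 293, 23]);
translate([29, 0, 339]) cube([759, 293, 23]);
translate([29, 0, 678]) cube([759, 293, 23]);


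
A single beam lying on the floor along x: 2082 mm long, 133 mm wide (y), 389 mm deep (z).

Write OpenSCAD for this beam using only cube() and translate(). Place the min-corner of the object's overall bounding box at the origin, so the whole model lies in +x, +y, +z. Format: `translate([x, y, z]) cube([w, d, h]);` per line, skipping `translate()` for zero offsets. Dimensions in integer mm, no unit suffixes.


cube([2082, 133, 389]);


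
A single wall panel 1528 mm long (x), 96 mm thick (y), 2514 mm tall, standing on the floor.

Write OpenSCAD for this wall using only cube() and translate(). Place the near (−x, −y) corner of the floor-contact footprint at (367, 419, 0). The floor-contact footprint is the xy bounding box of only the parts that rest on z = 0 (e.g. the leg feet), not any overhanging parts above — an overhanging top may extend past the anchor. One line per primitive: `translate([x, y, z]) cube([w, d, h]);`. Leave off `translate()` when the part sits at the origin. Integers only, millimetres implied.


translate([367, 419, 0]) cube([1528, 96, 2514]);


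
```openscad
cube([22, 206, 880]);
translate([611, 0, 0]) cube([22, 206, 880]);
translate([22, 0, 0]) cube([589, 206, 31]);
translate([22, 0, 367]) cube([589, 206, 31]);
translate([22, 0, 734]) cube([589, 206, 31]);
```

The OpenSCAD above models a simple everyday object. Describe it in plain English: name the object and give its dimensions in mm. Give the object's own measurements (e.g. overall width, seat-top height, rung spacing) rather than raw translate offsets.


An open bookshelf. Two side panels, each 22 mm thick, 206 mm deep and 880 mm tall, stand 633 mm apart (outside-to-outside). Between them sit 3 shelves, each 31 mm thick and 206 mm deep, spanning the full gap between the sides. The bottom shelf rests on the floor (its underside at z = 0) and the clear gap between one shelf's top and the next shelf's underside is 336 mm.


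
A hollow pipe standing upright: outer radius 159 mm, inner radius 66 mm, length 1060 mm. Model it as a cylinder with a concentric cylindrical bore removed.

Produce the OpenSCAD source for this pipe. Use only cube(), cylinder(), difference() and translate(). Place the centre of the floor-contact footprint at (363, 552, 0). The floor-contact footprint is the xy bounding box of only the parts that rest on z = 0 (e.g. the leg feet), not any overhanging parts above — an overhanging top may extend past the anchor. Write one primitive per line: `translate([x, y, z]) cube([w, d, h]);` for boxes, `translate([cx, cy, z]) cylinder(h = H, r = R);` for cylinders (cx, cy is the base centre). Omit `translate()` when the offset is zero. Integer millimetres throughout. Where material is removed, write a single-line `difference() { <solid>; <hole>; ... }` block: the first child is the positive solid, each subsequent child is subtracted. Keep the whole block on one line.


difference() { translate([363, 552, 0]) cylinder(h = 1060, r = 159); translate([363, 552, 0]) cylinder(h = 1060, r = 66); }


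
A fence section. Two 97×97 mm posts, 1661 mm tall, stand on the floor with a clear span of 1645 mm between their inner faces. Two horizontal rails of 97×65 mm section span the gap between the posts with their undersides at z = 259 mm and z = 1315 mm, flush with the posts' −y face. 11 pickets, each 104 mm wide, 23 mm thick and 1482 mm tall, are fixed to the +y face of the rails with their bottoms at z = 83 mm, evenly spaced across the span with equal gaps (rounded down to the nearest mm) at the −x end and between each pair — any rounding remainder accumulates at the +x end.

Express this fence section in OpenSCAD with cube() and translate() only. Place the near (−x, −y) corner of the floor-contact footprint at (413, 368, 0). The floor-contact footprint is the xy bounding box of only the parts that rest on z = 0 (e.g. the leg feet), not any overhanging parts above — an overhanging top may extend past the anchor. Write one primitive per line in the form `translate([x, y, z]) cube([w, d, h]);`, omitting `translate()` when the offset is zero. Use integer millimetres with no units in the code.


translate([413, 368, 0]) cube([97, 97, 1661]);
translate([2155, 368, 0]) cube([97, 97, 1661]);
translate([510, 368, 259]) cube([1645, 97, 65]);
translate([510, 368, 1315]) cube([1645, 97, 65]);
translate([551, 465, 83]) cube([104, 23, 1482]);
translate([696, 465, 83]) cube([104, 23, 1482]);
translate([841, 465, 83]) cube([104, 23, 1482]);
translate([986, 465, 83]) cube([104, 23, 1482]);
translate([1131, 465, 83]) cube([104, 23, 1482]);
translate([1276, 465, 83]) cube([104, 23, 1482]);
translate([1421, 465, 83]) cube([104, 23, 1482]);
translate([1566, 465, 83]) cube([104, 23, 1482]);
translate([1711, 465, 83]) cube([104, 23, 1482]);
translate([1856, 465, 83]) cube([104, 23, 1482]);
translate([2001, 465, 83]) cube([104, 23, 1482]);


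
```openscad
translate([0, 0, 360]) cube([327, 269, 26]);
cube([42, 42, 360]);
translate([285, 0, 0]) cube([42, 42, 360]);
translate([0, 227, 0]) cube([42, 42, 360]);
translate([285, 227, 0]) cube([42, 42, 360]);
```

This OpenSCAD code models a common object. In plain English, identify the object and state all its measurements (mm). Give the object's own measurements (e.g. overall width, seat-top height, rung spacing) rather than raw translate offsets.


A simple wooden stool: a rectangular seat 327 mm (x) by 269 mm (y), 26 mm thick, top face at z = 386 mm, on four square legs, each 42×42 mm in cross-section. The legs rest on z = 0, each flush with a corner of the seat.


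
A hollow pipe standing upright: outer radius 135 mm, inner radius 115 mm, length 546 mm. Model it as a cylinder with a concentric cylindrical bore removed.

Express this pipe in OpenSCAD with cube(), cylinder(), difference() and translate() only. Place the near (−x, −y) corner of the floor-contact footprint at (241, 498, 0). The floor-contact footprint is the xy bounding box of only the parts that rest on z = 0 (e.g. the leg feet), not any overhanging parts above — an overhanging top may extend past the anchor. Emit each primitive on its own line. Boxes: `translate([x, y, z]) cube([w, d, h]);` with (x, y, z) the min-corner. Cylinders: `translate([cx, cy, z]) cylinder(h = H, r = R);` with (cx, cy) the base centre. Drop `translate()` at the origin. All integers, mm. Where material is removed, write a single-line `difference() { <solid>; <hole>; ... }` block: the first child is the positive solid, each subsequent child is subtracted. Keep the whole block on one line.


difference() { translate([376, 633, 0]) cylinder(h = 546, r = 135); translate([376, 633, 0]) cylinder(h = 546, r = 115); }


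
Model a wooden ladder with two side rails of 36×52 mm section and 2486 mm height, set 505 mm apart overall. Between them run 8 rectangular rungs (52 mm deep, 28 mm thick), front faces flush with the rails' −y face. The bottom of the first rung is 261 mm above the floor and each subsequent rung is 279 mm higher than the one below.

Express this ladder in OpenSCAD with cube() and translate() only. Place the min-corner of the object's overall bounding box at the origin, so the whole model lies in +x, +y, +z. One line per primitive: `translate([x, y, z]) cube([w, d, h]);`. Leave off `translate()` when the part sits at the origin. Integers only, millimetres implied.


// rung span = 505 - 2*36 = 433
// rung[k] z = 261 + k*279
cube([36, 52, 2486]);
translate([469, 0, 0]) cube([36, 52, 2486]);
translate([36, 0, 261]) cube([433, 52, 28]);
translate([36, 0, 540]) cube([433, 52, 28]);
translate([36, 0, 819]) cube([433, 52, 28]);
translate([36, 0, 1098]) cube([433, 52, 28]);
translate([36, 0, 1377]) cube([433, 52, 28]);
translate([36, 0, 1656]) cube([433, 52, 28]);
translate([36, 0, 1935]) cube([433, 52, 28]);
translate([36, 0, 2214]) cube([433, 52, 28]);


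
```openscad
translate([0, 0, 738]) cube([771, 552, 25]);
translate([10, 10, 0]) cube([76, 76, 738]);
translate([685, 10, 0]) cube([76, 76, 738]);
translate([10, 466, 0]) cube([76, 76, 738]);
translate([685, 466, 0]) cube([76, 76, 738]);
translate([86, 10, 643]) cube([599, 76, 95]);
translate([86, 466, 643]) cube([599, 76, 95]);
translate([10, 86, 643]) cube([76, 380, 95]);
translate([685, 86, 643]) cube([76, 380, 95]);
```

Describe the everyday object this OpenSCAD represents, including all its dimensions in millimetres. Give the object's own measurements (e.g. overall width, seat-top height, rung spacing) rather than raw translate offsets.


A rectangular dining table. The top is 771×552×25 mm with its upper surface at z = 763 mm. It stands on four 76×76 mm square legs, each inset 10 mm from the nearest pair of top edges, running from the floor to the underside of the top. Four apron rails, 76 mm thick and 95 mm tall, run between adjacent legs with their top edges flush with the underside of the top and their outer faces flush with the legs' outer faces.


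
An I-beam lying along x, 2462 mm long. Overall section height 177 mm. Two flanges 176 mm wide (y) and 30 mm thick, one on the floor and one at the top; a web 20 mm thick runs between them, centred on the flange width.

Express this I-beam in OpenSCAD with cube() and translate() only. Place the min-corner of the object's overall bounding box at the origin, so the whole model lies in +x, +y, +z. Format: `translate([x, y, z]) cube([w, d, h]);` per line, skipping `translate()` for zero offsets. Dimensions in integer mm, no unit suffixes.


cube([2462, 176, 30]);
translate([0, 78, 30]) cube([2462, 20, 117]);
translate([0, 0, 147]) cube([2462, 176, 30]);


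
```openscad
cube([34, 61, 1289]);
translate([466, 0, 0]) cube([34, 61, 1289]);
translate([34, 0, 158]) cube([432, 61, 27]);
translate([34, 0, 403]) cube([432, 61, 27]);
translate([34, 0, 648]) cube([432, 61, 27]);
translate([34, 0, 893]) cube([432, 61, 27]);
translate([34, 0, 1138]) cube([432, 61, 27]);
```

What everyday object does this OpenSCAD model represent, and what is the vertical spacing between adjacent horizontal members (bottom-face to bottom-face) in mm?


A ladder. The rung spacing is 245 mm.

Two tall 34×61 posts with 5 short bars between them — a ladder. Adjacent rungs sit at z = 158 and z = 403, so the spacing is 403 − 158 = 245 mm.


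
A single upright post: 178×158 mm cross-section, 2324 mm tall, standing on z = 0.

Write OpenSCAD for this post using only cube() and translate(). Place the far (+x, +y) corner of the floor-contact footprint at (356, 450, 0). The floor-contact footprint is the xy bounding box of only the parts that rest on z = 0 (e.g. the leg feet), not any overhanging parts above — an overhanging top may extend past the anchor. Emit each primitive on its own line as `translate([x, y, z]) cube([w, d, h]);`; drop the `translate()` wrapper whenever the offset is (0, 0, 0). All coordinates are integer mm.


translate([178, 292, 0]) cube([178, 158, 2324]);


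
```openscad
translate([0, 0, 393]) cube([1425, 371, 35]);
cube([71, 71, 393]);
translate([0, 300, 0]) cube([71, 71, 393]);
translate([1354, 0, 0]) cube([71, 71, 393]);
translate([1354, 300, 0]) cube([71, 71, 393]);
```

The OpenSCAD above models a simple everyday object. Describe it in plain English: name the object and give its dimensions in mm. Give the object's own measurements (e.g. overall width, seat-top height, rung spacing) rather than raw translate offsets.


A bench: a 1425×371 mm seat slab, 35 mm thick, top at z = 428 mm, on four 71×71 mm square legs flush with the seat corners and standing on z = 0.


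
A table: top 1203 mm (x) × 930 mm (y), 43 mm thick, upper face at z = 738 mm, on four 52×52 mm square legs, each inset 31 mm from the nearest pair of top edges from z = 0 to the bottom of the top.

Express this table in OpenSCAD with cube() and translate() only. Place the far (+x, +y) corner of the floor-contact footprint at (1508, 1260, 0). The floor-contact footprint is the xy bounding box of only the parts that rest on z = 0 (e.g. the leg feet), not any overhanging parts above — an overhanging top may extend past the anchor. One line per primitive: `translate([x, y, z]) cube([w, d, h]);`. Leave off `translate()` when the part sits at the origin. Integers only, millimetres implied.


translate([336, 361, 695]) cube([1203, 930, 43]);
translate([367, 392, 0]) cube([52, 52, 695]);
translate([1456, 392, 0]) cube([52, 52, 695]);
translate([367, 1208, 0]) cube([52, 52, 695]);
translate([1456, 1208, 0]) cube([52, 52, 695]);


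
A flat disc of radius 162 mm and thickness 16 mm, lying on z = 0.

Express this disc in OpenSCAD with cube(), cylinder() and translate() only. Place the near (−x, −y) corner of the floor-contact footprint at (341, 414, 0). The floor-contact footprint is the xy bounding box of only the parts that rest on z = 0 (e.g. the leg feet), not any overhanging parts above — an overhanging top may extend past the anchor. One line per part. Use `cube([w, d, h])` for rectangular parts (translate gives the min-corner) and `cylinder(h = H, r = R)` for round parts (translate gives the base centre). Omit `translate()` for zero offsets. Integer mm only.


translate([503, 576, 0]) cylinder(h = 16, r = 162);


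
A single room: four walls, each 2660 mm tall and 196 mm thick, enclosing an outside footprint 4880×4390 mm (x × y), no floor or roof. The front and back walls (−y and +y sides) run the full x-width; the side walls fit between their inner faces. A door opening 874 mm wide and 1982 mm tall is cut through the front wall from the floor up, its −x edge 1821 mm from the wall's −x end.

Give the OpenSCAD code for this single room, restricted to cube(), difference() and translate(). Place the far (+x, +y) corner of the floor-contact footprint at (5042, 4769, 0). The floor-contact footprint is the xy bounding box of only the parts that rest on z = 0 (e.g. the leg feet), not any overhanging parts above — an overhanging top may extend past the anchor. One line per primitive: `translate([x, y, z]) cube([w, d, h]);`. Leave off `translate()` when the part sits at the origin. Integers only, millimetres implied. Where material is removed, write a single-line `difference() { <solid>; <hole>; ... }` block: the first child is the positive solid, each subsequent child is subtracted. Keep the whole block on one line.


difference() { translate([162, 379, 0]) cube([4880, 196, 2660]); translate([1983, 379, 0]) cube([874, 196, 1982]); }
translate([162, 4573, 0]) cube([4880, 196, 2660]);
translate([162, 575, 0]) cube([196, 3998, 2660]);
translate([4846, 575, 0]) cube([196, 3998, 2660]);


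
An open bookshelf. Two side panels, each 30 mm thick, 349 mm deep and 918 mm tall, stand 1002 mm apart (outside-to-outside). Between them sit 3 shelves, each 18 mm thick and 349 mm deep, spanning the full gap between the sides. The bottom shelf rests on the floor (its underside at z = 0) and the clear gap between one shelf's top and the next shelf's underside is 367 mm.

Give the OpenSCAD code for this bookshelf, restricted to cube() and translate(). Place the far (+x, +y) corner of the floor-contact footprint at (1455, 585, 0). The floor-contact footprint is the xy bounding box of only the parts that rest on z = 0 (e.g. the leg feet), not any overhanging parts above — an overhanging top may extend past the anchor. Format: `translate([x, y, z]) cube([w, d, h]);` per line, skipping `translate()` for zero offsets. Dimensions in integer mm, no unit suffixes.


translate([453, 236, 0]) cube([30, 349, 918]);
translate([1425, 236, 0]) cube([30, 349, 918]);
translate([483, 236, 0]) cube([942, 349, 18]);
translate([483, 236, 385]) cube([942, 349, 18]);
translate([483, 236, 770]) cube([942, 349, 18]);


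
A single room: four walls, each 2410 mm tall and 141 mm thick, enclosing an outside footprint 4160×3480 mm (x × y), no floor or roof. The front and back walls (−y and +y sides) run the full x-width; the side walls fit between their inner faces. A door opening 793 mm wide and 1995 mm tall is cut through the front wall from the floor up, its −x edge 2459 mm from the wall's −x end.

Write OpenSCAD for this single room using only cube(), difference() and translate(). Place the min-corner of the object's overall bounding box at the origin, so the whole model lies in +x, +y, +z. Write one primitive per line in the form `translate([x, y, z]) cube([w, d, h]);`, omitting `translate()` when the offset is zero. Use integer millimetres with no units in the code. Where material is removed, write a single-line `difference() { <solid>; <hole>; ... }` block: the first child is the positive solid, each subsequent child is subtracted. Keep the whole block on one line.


difference() { cube([4160, 141, 2410]); translate([2459, 0, 0]) cube([793, 141, 1995]); }
translate([0, 3339, 0]) cube([4160, 141, 2410]);
translate([0, 141, 0]) cube([141, 3198, 2410]);
translate([4019, 141, 0]) cube([141, 3198, 2410]);


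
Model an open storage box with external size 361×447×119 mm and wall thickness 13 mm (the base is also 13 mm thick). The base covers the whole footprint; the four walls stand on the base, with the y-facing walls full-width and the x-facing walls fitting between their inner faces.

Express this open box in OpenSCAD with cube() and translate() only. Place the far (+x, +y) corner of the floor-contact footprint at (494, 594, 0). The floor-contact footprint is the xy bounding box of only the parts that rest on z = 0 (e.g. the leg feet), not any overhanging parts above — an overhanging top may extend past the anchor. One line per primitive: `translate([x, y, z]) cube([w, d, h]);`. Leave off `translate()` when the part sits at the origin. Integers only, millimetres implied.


translate([133, 147, 0]) cube([361, 447, 13]);
translate([133, 147, 13]) cube([361, 13, 106]);
translate([133, 581, 13]) cube([361, 13, 106]);
translate([133, 160, 13]) cube([13, 421, 106]);
translate([481, 160, 13]) cube([13, 421, 106]);


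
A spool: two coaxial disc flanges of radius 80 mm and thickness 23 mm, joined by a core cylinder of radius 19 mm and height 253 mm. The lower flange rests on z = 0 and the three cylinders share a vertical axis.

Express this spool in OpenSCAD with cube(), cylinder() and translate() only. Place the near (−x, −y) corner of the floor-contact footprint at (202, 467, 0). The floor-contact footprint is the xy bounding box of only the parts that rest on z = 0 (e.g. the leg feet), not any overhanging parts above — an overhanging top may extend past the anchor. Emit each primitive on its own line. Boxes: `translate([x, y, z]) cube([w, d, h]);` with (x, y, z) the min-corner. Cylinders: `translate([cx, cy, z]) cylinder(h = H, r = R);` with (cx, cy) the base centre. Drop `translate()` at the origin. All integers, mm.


translate([282, 547, 0]) cylinder(h = 23, r = 80);
translate([282, 547, 23]) cylinder(h = 253, r = 19);
translate([282, 547, 276]) cylinder(h = 23, r = 80);


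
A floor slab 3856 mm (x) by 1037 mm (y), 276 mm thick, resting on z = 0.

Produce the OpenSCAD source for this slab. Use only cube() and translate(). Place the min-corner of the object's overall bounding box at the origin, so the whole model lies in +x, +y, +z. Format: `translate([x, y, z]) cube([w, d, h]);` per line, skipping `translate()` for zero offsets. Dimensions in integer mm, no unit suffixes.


cube([3856, 1037, 276]);


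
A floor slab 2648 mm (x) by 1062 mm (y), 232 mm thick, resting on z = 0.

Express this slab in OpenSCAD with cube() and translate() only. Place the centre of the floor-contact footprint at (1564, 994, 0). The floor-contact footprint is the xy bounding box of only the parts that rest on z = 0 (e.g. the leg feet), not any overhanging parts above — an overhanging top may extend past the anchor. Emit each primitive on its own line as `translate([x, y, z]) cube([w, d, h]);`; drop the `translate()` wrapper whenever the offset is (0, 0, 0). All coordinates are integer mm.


translate([240, 463, 0]) cube([2648, 1062, 232]);


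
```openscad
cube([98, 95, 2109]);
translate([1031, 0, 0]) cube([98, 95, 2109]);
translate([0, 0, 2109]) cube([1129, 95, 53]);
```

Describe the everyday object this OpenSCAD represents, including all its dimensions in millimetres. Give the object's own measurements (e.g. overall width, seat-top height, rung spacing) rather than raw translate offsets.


A door frame. The clear opening is 933 mm wide and 2109 mm high. Two 98 mm wide jambs, 95 mm deep, stand either side of the opening from the floor to the top of the opening. A 53 mm thick head sits across the top of both jambs, spanning the full outside width of the frame.


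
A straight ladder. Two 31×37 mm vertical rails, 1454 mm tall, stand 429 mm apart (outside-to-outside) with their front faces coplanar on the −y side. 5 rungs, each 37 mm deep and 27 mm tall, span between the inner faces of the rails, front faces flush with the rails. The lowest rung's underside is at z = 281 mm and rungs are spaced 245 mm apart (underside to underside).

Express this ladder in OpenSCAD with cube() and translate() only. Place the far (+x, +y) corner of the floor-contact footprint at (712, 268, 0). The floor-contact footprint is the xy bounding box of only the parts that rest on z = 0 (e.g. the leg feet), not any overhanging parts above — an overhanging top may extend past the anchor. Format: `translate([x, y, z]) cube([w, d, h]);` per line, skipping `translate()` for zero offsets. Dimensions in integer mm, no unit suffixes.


// rung span = 429 - 2*31 = 367
// rung[k] z = 281 + k*245
translate([283, 231, 0]) cube([31, 37, 1454]);
translate([681, 231, 0]) cube([31, 37, 1454]);
translate([314, 231, 281]) cube([367, 37, 27]);
translate([314, 231, 526]) cube([367, 37, 27]);
translate([314, 231, 771]) cube([367, 37, 27]);
translate([314, 231, 1016]) cube([367, 37, 27]);
translate([314, 231, 1261]) cube([367, 37, 27]);


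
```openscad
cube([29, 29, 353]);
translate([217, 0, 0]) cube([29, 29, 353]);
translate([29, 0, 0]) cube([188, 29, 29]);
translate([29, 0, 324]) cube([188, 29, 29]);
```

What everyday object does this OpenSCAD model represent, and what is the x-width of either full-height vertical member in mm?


A picture frame. The border width is 29 mm.

Four thin pieces enclosing a rectangular opening — a picture frame. The two full-height stiles are 353 mm tall; the top rail sits at z = 324 and is 29 mm tall, so the border above the opening is 353 − 324 = 29 mm, matching the stile x-width.


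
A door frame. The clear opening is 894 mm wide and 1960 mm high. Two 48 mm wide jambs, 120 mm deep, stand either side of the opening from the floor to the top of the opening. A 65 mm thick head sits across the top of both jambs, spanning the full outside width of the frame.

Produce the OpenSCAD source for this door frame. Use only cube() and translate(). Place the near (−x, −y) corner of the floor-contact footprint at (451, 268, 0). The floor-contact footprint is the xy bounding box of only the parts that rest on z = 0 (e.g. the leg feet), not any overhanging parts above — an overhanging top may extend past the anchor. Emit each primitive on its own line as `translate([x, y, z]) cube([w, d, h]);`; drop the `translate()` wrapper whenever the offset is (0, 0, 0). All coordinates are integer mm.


translate([451, 268, 0]) cube([48, 120, 1960]);
translate([1393, 268, 0]) cube([48, 120, 1960]);
translate([451, 268, 1960]) cube([990, 120, 65]);


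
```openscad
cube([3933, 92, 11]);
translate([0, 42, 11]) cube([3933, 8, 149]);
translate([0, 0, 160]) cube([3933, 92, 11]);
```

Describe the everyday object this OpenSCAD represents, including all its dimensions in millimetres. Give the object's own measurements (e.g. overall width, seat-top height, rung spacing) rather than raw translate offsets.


An I-beam lying along x, 3933 mm long. Overall section height 171 mm. Two flanges 92 mm wide (y) and 11 mm thick, one on the floor and one at the top; a web 8 mm thick runs between them, centred on the flange width.


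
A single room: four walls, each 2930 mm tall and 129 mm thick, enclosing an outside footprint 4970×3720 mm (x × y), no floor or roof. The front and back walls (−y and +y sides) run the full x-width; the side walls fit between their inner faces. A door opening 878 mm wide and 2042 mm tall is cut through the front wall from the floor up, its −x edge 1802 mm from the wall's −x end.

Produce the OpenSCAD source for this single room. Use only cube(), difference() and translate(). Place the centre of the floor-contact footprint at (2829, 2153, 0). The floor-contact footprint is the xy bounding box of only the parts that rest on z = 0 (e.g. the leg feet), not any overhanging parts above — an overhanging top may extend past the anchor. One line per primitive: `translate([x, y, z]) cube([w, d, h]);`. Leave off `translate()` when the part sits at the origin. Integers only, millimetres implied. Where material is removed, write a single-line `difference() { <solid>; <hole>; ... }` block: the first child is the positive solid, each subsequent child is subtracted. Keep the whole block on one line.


difference() { translate([344, 293, 0]) cube([4970, 129, 2930]); translate([2146, 293, 0]) cube([878, 129, 2042]); }
translate([344, 3884, 0]) cube([4970, 129, 2930]);
translate([344, 422, 0]) cube([129, 3462, 2930]);
translate([5185, 422, 0]) cube([129, 3462, 2930]);


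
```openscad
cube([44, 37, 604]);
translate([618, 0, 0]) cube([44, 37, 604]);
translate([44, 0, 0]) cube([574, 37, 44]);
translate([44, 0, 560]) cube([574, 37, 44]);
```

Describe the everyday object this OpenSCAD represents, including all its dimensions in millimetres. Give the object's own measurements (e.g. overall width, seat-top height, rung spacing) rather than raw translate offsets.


A rectangular picture frame lying in the x–z plane (depth along y). The opening is 574 mm wide (x) by 516 mm tall (z), surrounded by a border 44 mm wide on all four sides. The frame is 37 mm deep and is made of two full-height vertical stiles with two horizontal rails fitted between them.


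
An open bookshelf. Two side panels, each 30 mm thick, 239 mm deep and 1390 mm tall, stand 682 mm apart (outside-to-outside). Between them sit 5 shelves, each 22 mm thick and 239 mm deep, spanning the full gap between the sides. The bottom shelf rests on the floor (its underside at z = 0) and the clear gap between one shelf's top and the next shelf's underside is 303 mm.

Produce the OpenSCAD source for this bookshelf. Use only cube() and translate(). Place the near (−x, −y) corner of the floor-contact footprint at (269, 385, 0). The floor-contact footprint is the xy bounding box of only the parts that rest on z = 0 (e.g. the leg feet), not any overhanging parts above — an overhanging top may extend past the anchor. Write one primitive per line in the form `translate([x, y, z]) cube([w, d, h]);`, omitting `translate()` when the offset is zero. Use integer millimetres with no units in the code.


translate([269, 385, 0]) cube([30, 239, 1390]);
translate([921, 385, 0]) cube([30, 239, 1390]);
translate([299, 385, 0]) cube([622, 239, 22]);
translate([299, 385, 325]) cube([622, 239, 22]);
translate([299, 385, 650]) cube([622, 239, 22]);
translate([299, 385, 975]) cube([622, 239, 22]);
translate([299, 385, 1300]) cube([622, 239, 22]);


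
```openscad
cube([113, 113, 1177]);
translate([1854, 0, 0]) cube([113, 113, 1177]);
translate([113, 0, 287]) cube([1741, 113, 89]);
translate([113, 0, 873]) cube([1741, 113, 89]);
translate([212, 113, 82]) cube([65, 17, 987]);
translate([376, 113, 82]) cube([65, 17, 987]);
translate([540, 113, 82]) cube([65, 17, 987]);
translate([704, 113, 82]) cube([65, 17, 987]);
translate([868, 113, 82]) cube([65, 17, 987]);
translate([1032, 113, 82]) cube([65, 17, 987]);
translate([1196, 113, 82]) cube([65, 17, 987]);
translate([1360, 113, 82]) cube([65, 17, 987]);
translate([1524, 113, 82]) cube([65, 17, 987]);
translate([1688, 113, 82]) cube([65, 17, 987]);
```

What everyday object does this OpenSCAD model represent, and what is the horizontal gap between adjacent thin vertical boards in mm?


A fence section. The picket gap is 99 mm.

Two posts, two rails, 10 pickets — a fence section. Span 1741 mm holds 10 pickets of 65 mm with 11 equal gaps: ⌊(1741 − 10·65) / 11⌋ = 99 mm.


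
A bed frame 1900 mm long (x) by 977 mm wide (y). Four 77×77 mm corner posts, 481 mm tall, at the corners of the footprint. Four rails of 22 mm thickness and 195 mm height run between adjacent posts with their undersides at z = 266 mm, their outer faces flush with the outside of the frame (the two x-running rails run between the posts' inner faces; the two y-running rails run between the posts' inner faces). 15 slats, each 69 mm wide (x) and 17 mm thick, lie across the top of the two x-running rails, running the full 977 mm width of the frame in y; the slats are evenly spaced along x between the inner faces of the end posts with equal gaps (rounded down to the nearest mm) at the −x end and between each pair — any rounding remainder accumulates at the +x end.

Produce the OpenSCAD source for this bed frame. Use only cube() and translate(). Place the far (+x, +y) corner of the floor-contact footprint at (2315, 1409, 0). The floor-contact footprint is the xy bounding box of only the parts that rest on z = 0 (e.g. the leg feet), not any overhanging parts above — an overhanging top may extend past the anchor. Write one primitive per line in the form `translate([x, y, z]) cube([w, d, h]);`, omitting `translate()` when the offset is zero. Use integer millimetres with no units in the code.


translate([415, 432, 0]) cube([77, 77, 481]);
translate([415, 1332, 0]) cube([77, 77, 481]);
translate([2238, 432, 0]) cube([77, 77, 481]);
translate([2238, 1332, 0]) cube([77, 77, 481]);
translate([492, 432, 266]) cube([1746, 22, 195]);
translate([492, 1387, 266]) cube([1746, 22, 195]);
translate([415, 509, 266]) cube([22, 823, 195]);
translate([2293, 509, 266]) cube([22, 823, 195]);
translate([536, 432, 461]) cube([69, 977, 17]);
translate([649, 432, 461]) cube([69, 977, 17]);
translate([762, 432, 461]) cube([69, 977, 17]);
translate([875, 432, 461]) cube([69, 977, 17]);
translate([988, 432, 461]) cube([69, 977, 17]);
translate([1101, 432, 461]) cube([69, 977, 17]);
translate([1214, 432, 461]) cube([69, 977, 17]);
translate([1327, 432, 461]) cube([69, 977, 17]);
translate([1440, 432, 461]) cube([69, 977, 17]);
translate([1553, 432, 461]) cube([69, 977, 17]);
translate([1666, 432, 461]) cube([69, 977, 17]);
translate([1779, 432, 461]) cube([69, 977, 17]);
translate([1892, 432, 461]) cube([69, 977, 17]);
translate([2005, 432, 461]) cube([69, 977, 17]);
translate([2118, 432, 461]) cube([69, 977, 17]);


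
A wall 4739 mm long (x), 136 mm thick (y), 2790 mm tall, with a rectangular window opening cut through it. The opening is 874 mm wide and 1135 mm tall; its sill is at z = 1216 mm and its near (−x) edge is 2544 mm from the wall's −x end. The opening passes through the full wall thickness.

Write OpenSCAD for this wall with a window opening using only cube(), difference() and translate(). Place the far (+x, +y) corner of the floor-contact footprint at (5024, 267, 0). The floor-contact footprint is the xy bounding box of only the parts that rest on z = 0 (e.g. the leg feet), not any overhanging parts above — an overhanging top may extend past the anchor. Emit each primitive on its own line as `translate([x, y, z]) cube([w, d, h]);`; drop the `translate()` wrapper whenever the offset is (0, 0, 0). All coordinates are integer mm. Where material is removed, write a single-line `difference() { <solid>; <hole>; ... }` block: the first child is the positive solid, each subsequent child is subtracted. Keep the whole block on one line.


difference() { translate([285, 131, 0]) cube([4739, 136, 2790]); translate([2829, 131, 1216]) cube([874, 136, 1135]); }


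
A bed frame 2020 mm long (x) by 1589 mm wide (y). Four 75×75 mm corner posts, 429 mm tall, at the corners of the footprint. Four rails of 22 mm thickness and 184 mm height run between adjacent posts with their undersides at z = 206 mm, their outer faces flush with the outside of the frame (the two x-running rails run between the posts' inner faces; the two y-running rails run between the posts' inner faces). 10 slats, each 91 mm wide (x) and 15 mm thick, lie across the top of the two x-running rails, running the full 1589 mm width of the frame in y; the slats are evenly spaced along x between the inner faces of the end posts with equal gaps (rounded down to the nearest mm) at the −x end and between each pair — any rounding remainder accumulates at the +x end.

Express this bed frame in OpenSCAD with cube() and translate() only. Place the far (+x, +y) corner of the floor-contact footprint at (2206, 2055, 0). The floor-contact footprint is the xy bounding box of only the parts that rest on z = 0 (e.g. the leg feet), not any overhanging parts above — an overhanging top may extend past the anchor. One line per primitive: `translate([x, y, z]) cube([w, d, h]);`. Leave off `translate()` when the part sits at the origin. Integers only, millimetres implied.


translate([186, 466, 0]) cube([75, 75, 429]);
translate([186, 1980, 0]) cube([75, 75, 429]);
translate([2131, 466, 0]) cube([75, 75, 429]);
translate([2131, 1980, 0]) cube([75, 75, 429]);
translate([261, 466, 206]) cube([1870, 22, 184]);
translate([261, 2033, 206]) cube([1870, 22, 184]);
translate([186, 541, 206]) cube([22, 1439, 184]);
translate([2184, 541, 206]) cube([22, 1439, 184]);
translate([348, 466, 390]) cube([91, 1589, 15]);
translate([526, 466, 390]) cube([91, 1589, 15]);
translate([704, 466, 390]) cube([91, 1589, 15]);
translate([882, 466, 390]) cube([91, 1589, 15]);
translate([1060, 466, 390]) cube([91, 1589, 15]);
translate([1238, 466, 390]) cube([91, 1589, 15]);
translate([1416, 466, 390]) cube([91, 1589, 15]);
translate([1594, 466, 390]) cube([91, 1589, 15]);
translate([1772, 466, 390]) cube([91, 1589, 15]);
translate([1950, 466, 390]) cube([91, 1589, 15]);


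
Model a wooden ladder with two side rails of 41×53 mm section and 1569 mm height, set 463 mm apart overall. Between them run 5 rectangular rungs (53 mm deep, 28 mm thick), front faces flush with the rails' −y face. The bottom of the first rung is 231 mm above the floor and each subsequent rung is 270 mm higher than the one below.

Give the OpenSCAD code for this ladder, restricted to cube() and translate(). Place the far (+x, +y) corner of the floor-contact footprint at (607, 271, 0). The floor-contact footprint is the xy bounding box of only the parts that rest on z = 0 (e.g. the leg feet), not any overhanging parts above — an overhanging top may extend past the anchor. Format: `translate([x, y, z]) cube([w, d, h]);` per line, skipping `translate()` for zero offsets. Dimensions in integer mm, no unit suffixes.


translate([144, 218, 0]) cube([41, 53, 1569]);
translate([566, 218, 0]) cube([41, 53, 1569]);
translate([185, 218, 231]) cube([381, 53, 28]);
translate([185, 218, 501]) cube([381, 53, 28]);
translate([185, 218, 771]) cube([381, 53, 28]);
translate([185, 218, 1041]) cube([381, 53, 28]);
translate([185, 218, 1311]) cube([381, 53, 28]);


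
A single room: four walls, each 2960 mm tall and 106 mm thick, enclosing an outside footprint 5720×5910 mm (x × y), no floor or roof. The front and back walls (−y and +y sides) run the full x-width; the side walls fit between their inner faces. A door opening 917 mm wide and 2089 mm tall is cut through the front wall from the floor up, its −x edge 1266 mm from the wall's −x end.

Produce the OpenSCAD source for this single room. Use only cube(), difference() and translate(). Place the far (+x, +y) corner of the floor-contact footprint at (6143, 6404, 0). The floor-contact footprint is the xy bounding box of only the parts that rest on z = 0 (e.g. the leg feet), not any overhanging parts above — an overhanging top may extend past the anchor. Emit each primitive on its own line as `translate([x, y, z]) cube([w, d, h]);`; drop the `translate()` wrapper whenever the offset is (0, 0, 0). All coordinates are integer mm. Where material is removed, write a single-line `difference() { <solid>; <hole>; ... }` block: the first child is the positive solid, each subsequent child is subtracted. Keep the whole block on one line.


difference() { translate([423, 494, 0]) cube([5720, 106, 2960]); translate([1689, 494, 0]) cube([917, 106, 2089]); }
translate([423, 6298, 0]) cube([5720, 106, 2960]);
translate([423, 600, 0]) cube([106, 5698, 2960]);
translate([6037, 600, 0]) cube([106, 5698, 2960]);


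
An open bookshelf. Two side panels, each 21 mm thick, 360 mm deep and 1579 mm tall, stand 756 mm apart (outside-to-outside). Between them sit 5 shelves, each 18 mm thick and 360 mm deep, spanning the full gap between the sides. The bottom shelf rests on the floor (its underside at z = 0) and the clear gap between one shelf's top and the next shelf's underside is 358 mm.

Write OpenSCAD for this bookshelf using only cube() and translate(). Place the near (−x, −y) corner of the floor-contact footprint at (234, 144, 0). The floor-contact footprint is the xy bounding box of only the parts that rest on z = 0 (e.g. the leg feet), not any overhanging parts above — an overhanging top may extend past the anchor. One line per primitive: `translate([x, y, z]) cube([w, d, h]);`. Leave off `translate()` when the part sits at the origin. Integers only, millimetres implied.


translate([234, 144, 0]) cube([21, 360, 1579]);
translate([969, 144, 0]) cube([21, 360, 1579]);
translate([255, 144, 0]) cube([714, 360, 18]);
translate([255, 144, 376]) cube([714, 360, 18]);
translate([255, 144, 752]) cube([714, 360, 18]);
translate([255, 144, 1128]) cube([714, 360, 18]);
translate([255, 144, 1504]) cube([714, 360, 18]);


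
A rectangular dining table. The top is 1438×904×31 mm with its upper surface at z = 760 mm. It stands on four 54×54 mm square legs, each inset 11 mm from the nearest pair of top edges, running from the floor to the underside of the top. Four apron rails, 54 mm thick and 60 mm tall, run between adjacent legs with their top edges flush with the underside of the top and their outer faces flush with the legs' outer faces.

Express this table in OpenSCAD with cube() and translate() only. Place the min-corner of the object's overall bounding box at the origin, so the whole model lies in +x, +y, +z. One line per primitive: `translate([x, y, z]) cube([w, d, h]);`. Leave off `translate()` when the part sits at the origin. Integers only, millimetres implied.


translate([0, 0, 729]) cube([1438, 904, 31]);
translate([11, 11, 0]) cube([54, 54, 729]);
translate([1373, 11, 0]) cube([54, 54, 729]);
translate([11, 839, 0]) cube([54, 54, 729]);
translate([1373, 839, 0]) cube([54, 54, 729]);
translate([65, 11, 669]) cube([1308, 54, 60]);
translate([65, 839, 669]) cube([1308, 54, 60]);
translate([11, 65, 669]) cube([54, 774, 60]);
translate([1373, 65, 669]) cube([54, 774, 60]);
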